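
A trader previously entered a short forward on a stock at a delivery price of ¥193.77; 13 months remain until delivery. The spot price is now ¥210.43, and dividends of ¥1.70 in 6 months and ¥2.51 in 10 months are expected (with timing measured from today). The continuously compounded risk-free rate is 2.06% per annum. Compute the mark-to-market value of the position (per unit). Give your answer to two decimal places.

-¥16.79

PV(remaining dividends) I = 1.70·e^(−0.0206·6/12) + 2.51·e^(−0.0206·10/12) = 4.1499
Current forward F = (S − I)·e^(rT) = (210.43 − 4.1499)·e^(0.0206·13/12) = 206.2801 × 1.022568 = 210.9354
Value (long) = (F − K)·e^(−rT) = (210.9354 − 193.77) × 0.977931 = 16.7866
Short position value = −(long value) = -¥16.79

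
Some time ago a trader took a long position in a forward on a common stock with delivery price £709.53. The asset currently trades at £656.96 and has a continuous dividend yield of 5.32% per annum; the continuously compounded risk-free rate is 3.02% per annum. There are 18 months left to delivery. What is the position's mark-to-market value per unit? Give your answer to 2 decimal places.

Current fair forward for the remaining 18 months: F = S·e^((r − q)·T), (r − q) = 0.0302 − 0.0532 = -0.0230
F = 656.96 · e^(-0.0230 × 18/12) = 656.96 × 0.966088 = 634.6812
Value of long forward = (F − K)·e^(−rT) = (634.6812 − 709.53) · e^(−0.0302·18/12)
= -74.8488 × 0.955711 = -71.53

-£71.53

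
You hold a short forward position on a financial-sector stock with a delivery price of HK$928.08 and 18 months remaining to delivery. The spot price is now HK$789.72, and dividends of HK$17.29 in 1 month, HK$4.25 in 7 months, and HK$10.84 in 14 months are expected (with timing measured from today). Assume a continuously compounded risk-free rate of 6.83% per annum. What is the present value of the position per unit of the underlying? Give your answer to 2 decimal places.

PV(remaining dividends) I = 17.29·e^(−0.0683·1/12) + 4.25·e^(−0.0683·7/12) + 10.84·e^(−0.0683·14/12) = 31.2856
Current forward F = (S − I)·e^(rT) = (789.72 − 31.2856)·e^(0.0683·18/12) = 758.4344 × 1.107882 = 840.2558
Value (long) = (F − K)·e^(−rT) = (840.2558 − 928.08) × 0.902623 = -79.2721
Short position value = −(long value) = HK$79.27

HK$79.27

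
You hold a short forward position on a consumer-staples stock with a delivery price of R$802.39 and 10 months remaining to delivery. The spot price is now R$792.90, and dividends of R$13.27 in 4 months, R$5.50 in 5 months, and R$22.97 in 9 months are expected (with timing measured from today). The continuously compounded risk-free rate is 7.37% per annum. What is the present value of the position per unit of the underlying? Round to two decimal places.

PV(remaining dividends) I = 13.27·e^(−0.0737·4/12) + 5.50·e^(−0.0737·5/12) + 22.97·e^(−0.0737·9/12) = 40.0164
Current forward F = (S − I)·e^(rT) = (792.90 − 40.0164)·e^(0.0737·10/12) = 752.8836 × 1.063342 = 800.5728
Value (long) = (F − K)·e^(−rT) = (800.5728 − 802.39) × 0.940431 = -1.7090
Short position value = −(long value) = R$1.71

R$1.71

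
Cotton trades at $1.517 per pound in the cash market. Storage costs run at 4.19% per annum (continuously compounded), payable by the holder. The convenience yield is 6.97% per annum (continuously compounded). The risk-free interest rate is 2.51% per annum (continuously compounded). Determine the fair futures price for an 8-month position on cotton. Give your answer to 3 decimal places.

$1.514 per pound

Net carry = r + u − y = 0.0251 + 0.0419 − 0.0697 = -0.0027
F = S·e^((r+u−y)T) = 1.517 · e^(-0.0027 × 8/12) = 1.517 · e^-0.001800
= 1.517 × 0.998202 = $1.514 per pound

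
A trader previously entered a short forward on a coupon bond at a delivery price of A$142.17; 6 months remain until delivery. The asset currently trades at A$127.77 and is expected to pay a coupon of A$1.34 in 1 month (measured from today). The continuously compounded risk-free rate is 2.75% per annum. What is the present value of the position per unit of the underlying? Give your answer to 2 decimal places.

PV(remaining coupons) I = 1.34·e^(−0.0275·1/12) = 1.3369
Current forward F = (S − I)·e^(rT) = (127.77 − 1.3369)·e^(0.0275·6/12) = 126.4331 × 1.013845 = 128.1836
Value (long) = (F − K)·e^(−rT) = (128.1836 − 142.17) × 0.986344 = -13.7954
Short position value = −(long value) = A$13.80

A$13.80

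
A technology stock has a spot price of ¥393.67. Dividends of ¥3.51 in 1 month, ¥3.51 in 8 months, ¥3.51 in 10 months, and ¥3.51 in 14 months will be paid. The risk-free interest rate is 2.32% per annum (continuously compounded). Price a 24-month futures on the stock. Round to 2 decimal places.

¥397.89

PV(dividends) I = 3.51·e^(−0.0232·1/12) + 3.51·e^(−0.0232·8/12) + 3.51·e^(−0.0232·10/12) + 3.51·e^(−0.0232·14/12)
I = 3.5032 + 3.4561 + 3.4428 + 3.4163 = 13.8184
F = (S − I)·e^(rT) = (393.67 − 13.8184) · e^(0.0232·24/12)
= 379.8516 · e^0.046400 = 379.8516 × 1.047493 = ¥397.89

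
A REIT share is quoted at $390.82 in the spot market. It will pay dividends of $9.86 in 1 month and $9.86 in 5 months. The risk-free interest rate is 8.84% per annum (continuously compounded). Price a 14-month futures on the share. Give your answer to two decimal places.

PV(dividends) I = 9.86·e^(−0.0884·1/12) + 9.86·e^(−0.0884·5/12)
I = 9.7876 + 9.5034 = 19.2910
F = (S − I)·e^(rT) = (390.82 − 19.2910) · e^(0.0884·14/12)
= 371.5290 · e^0.103133 = 371.5290 × 1.108639 = $411.89

$411.89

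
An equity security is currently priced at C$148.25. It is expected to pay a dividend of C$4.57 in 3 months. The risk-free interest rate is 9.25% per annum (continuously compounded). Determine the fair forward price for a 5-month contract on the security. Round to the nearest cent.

PV(dividends) I = 4.57·e^(−0.0925·3/12)
I = 4.4655
F = (S − I)·e^(rT) = (148.25 − 4.4655) · e^(0.0925·5/12)
= 143.7845 · e^0.038542 = 143.7845 × 1.039294 = C$149.43

C$149.43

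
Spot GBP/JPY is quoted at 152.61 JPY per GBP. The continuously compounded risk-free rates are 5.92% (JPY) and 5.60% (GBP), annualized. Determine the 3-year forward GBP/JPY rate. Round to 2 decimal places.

F = S·e^((r_JPY − r_GBP)T) = 152.61 · e^((0.0592 − 0.0560) × 3)
= 152.61 · e^0.009600 = 152.61 × 1.009646
F = 154.08 JPY per GBP

154.08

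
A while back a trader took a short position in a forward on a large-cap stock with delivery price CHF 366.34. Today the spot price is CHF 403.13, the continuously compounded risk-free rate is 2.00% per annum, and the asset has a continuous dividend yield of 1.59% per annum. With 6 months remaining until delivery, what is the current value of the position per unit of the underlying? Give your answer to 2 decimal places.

-CHF 37.24

Current fair forward for the remaining 6 months: F = S·e^((r − q)·T), (r − q) = 0.0200 − 0.0159 = 0.0041
F = 403.13 · e^(0.0041 × 6/12) = 403.13 × 1.002052 = 403.9572
Value of long forward = (F − K)·e^(−rT) = (403.9572 − 366.34) · e^(−0.0200·6/12)
= 37.6172 × 0.990050 = 37.24
Short position value = −(long value) = -CHF 37.24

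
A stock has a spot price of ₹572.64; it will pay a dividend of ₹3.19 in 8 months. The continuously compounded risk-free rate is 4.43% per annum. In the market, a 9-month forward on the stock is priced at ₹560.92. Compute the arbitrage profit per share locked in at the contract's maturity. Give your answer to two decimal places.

PV(dividends) I = 3.19·e^(−0.0443·8/12) = 3.0972
Fair forward F* = (S − I)·e^(rT) = (572.64 − 3.0972)·e^0.033225 = 569.5428 × 1.033783 = 588.7837
Market ₹560.92 < fair 588.7837: forward underpriced → reverse cash-and-carry (short the stock, invest proceeds at r, pay the dividends, go long the forward).
Profit at T = |F_mkt − F*| = |560.92 − 588.7837| = ₹27.86 per share

₹27.86 per share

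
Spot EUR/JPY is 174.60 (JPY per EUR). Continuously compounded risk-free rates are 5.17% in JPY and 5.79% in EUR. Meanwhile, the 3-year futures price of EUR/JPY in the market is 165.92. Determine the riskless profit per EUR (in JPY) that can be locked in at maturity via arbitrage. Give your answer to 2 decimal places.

5.46 per EUR (in JPY)

Fair futures: F* = S·e^(carry·T), with carry = (r_JPY − r_EUR) = 0.0517 − 0.0579 = -0.0062
F* = 174.60 · e^(-0.0062 × 3) = 174.60 · e^-0.018600 = 174.60 × 0.981572 = 171.3825
Market 165.92 < fair 171.3825: forward underpriced → reverse cash-and-carry (short spot, go long the forward).
At maturity, profit = |F_mkt − F*| = |165.92 − 171.3825| = 5.46 per EUR (in JPY)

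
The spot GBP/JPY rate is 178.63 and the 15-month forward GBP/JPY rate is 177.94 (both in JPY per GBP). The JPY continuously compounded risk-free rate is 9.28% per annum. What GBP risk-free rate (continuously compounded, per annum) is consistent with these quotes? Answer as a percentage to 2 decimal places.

F = S·e^((r_JPY − r_GBP)T) ⇒ r_GBP = r_JPY − ln(F/S)/T
ln(177.94/178.63) = -0.003870; /(15/12) = -0.003096
r_GBP = 0.0928 + 0.003096 = 0.095896
r_GBP = 9.59%

9.59%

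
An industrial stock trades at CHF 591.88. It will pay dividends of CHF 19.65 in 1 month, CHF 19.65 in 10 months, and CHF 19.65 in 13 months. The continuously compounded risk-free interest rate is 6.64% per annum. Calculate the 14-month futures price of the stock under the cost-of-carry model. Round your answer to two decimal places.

CHF 578.59

PV(dividends) I = 19.65·e^(−0.0664·1/12) + 19.65·e^(−0.0664·10/12) + 19.65·e^(−0.0664·13/12)
I = 19.5416 + 18.5922 + 18.2862 = 56.4200
F = (S − I)·e^(rT) = (591.88 − 56.4200) · e^(0.0664·14/12)
= 535.4600 · e^0.077467 = 535.4600 × 1.080547 = CHF 578.59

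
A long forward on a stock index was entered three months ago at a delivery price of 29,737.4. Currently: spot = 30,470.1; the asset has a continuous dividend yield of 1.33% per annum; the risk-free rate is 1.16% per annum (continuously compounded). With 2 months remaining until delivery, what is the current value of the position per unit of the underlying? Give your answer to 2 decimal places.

722.67

Current fair forward for the remaining 2 months: F = S·e^((r − q)·T), (r − q) = 0.0116 − 0.0133 = -0.0017
F = 30470.1 · e^(-0.0017 × 2/12) = 30470.1 × 0.99971671 = 30461.4681
Value of long forward = (F − K)·e^(−rT) = (30461.4681 − 29737.4) · e^(−0.0116·2/12)
= 724.0681 × 0.99806853 = 722.67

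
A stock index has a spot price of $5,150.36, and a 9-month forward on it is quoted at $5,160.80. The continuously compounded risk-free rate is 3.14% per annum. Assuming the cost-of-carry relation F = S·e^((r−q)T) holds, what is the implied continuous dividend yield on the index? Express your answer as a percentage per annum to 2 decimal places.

2.87%

From F = S·e^((r−q)T): (r − q) = ln(F/S)/T
ln(5160.80/5150.36) = ln(1.002027) = 0.002025
(r − q) = 0.002025 / (9/12) = 0.002700
q = r − ln(F/S)/T = 0.0314 − 0.002700 = 0.028700
q = 2.87%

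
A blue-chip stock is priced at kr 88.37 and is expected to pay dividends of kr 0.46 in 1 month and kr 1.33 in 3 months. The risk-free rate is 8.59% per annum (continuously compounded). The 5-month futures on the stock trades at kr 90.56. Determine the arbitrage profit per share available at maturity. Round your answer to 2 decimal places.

PV(dividends) I = 0.46·e^(−0.0859·1/12) + 1.33·e^(−0.0859·3/12) = 1.7585
Fair futures F* = (S − I)·e^(rT) = (88.37 − 1.7585)·e^0.035792 = 86.6115 × 1.036440 = 89.7676
Market kr 90.56 > fair 89.7676: forward overpriced → cash-and-carry (borrow at r, buy the stock and collect the dividends, short the forward).
Profit at T = |F_mkt − F*| = |90.56 − 89.7676| = kr 0.79 per share

kr 0.79 per share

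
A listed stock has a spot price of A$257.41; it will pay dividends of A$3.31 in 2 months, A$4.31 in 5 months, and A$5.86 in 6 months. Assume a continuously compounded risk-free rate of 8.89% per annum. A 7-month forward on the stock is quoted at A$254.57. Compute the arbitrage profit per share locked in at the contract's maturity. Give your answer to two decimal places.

PV(dividends) I = 3.31·e^(−0.0889·2/12) + 4.31·e^(−0.0889·5/12) + 5.86·e^(−0.0889·6/12) = 13.0198
Fair forward F* = (S − I)·e^(rT) = (257.41 − 13.0198)·e^0.051858 = 244.3902 × 1.053226 = 257.3981
Market A$254.57 < fair 257.3981: forward underpriced → reverse cash-and-carry (short the stock, invest proceeds at r, pay the dividends, go long the forward).
Profit at T = |F_mkt − F*| = |254.57 − 257.3981| = A$2.83 per share

A$2.83 per share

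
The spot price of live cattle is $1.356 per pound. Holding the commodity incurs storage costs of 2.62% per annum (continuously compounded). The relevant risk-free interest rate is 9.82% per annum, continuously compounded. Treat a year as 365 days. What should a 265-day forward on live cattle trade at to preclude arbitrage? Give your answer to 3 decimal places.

$1.484 per pound

Net carry = r + u − y = 0.0982 + 0.0262 − 0.0000 = 0.1244
F = S·e^((r+u−y)T) = 1.356 · e^(0.1244 × 265/365) = 1.356 · e^0.090318
= 1.356 × 1.094522 = $1.484 per pound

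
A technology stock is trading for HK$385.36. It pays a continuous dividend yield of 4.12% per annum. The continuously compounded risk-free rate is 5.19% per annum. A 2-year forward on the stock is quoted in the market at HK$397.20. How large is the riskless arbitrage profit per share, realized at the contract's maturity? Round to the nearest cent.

HK$3.50 per share

Fair forward: F* = S·e^(carry·T), with carry = (r − q) = 0.0519 − 0.0412 = 0.0107
F* = 385.36 · e^(0.0107 × 2) = 385.36 · e^0.021400 = 385.36 × 1.021631 = HK$393.6957
Market HK$397.20 > fair HK$393.6957: forward overpriced → cash-and-carry (buy spot, short the forward).
At maturity, profit = |F_mkt − F*| = |397.20 − 393.6957| = HK$3.50 per share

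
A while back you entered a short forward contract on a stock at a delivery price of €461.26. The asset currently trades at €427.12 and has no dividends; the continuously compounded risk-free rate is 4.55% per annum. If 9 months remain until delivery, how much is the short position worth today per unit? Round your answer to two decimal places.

Current fair forward for the remaining 9 months: F = S·e^(r·T), r = 0.0455
F = 427.12 · e^(0.0455 × 9/12) = 427.12 × 1.034714 = 441.9470
Value of long forward = (F − K)·e^(−rT) = (441.9470 − 461.26) · e^(−0.0455·9/12)
= -19.3130 × 0.966451 = -18.67
Short position value = −(long value) = €18.67

€18.67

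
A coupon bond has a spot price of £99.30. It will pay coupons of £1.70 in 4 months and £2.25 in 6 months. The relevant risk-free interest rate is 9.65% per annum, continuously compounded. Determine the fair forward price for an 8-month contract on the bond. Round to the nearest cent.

PV(coupons) I = 1.70·e^(−0.0965·4/12) + 2.25·e^(−0.0965·6/12)
I = 1.6462 + 2.1440 = 3.7902
F = (S − I)·e^(rT) = (99.30 − 3.7902) · e^(0.0965·8/12)
= 95.5098 · e^0.064333 = 95.5098 × 1.066447 = £101.86

£101.86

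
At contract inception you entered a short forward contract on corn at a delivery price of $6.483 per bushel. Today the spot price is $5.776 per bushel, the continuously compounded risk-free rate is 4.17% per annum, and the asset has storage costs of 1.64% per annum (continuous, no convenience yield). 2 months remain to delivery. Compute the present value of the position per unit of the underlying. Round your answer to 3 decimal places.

$0.646 per bushel

Current fair forward for the remaining 2 months: F = S·e^((r + u)·T), (r + u) = 0.0417 + 0.0164 = 0.0581
F = 5.776 · e^(0.0581 × 2/12) = 5.776 × 1.009730 = 5.8322
Value of long forward = (F − K)·e^(−rT) = (5.8322 − 6.483) · e^(−0.0417·2/12)
= -0.6508 × 0.993074 = -0.646
Short position value = −(long value) = $0.646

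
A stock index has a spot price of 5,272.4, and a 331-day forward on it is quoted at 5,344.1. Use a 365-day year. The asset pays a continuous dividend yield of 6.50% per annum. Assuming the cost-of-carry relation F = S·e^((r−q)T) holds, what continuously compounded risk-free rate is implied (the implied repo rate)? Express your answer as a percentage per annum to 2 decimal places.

7.99%

From F = S·e^((r−q)T): (r − q) = ln(F/S)/T
ln(5344.1/5272.4) = ln(1.013599) = 0.013507
(r − q) = 0.013507 / (331/365) = 0.014894
r = ln(F/S)/T + q = 0.014894 + 0.0650 = 0.079894
r = 7.99%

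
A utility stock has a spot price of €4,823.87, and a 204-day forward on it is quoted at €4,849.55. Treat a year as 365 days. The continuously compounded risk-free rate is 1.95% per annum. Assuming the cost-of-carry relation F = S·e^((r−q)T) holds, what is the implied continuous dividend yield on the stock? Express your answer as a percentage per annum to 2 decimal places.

From F = S·e^((r−q)T): (r − q) = ln(F/S)/T
ln(4849.55/4823.87) = ln(1.005324) = 0.005310
(r − q) = 0.005310 / (204/365) = 0.009501
q = r − ln(F/S)/T = 0.0195 − 0.009501 = 0.009999
q = 1.00%

1.00%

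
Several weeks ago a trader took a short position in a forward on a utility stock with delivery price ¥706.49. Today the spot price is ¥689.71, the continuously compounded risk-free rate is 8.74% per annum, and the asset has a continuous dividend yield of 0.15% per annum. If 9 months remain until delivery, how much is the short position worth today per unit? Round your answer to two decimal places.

Current fair forward for the remaining 9 months: F = S·e^((r − q)·T), (r − q) = 0.0874 − 0.0015 = 0.0859
F = 689.71 · e^(0.0859 × 9/12) = 689.71 × 1.066546 = 735.6074
Value of long forward = (F − K)·e^(−rT) = (735.6074 − 706.49) · e^(−0.0874·9/12)
= 29.1174 × 0.936552 = 27.27
Short position value = −(long value) = -¥27.27

-¥27.27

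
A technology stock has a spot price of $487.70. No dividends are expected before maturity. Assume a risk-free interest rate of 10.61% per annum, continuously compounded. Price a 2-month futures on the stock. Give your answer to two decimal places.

$496.40

F = S·e^(rT) = 487.70 · e^(0.1061 × 2/12)
= 487.70 · e^0.017683 = 487.70 × 1.017840
F = $496.40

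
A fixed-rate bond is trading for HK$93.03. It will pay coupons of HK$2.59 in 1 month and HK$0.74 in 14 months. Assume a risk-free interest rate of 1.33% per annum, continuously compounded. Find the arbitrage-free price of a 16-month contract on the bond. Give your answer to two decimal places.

PV(coupons) I = 2.59·e^(−0.0133·1/12) + 0.74·e^(−0.0133·14/12)
I = 2.5871 + 0.7286 = 3.3157
F = (S − I)·e^(rT) = (93.03 − 3.3157) · e^(0.0133·16/12)
= 89.7143 · e^0.017733 = 89.7143 × 1.017891 = HK$91.32

HK$91.32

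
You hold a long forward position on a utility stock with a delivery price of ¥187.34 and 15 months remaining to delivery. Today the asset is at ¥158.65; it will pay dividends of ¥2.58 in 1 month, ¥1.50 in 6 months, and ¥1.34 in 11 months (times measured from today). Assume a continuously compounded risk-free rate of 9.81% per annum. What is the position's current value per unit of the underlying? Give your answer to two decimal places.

PV(remaining dividends) I = 2.58·e^(−0.0981·1/12) + 1.50·e^(−0.0981·6/12) + 1.34·e^(−0.0981·11/12) = 5.2120
Current forward F = (S − I)·e^(rT) = (158.65 − 5.2120)·e^(0.0981·15/12) = 153.4380 × 1.130460 = 173.4555
Value (long) = (F − K)·e^(−rT) = (173.4555 − 187.34) × 0.884595 = -12.2822
Value = -¥12.28

-¥12.28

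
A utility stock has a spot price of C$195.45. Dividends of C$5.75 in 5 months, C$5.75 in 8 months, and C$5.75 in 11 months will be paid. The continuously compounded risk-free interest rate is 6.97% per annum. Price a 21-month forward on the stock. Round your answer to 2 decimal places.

C$202.20

PV(dividends) I = 5.75·e^(−0.0697·5/12) + 5.75·e^(−0.0697·8/12) + 5.75·e^(−0.0697·11/12)
I = 5.5854 + 5.4889 + 5.3941 = 16.4684
F = (S − I)·e^(rT) = (195.45 − 16.4684) · e^(0.0697·21/12)
= 178.9816 · e^0.121975 = 178.9816 × 1.129726 = C$202.20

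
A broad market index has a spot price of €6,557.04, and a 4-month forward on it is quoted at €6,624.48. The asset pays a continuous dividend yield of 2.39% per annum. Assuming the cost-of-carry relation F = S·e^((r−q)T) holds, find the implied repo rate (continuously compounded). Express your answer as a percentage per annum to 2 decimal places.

5.46%

From F = S·e^((r−q)T): (r − q) = ln(F/S)/T
ln(6624.48/6557.04) = ln(1.010285) = 0.010232
(r − q) = 0.010232 / (4/12) = 0.030696
r = ln(F/S)/T + q = 0.030696 + 0.0239 = 0.054596
r = 5.46%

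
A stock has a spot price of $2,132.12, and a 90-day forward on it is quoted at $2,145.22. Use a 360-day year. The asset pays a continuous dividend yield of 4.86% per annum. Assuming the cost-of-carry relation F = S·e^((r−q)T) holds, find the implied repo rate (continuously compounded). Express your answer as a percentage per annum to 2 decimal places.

7.31%

From F = S·e^((r−q)T): (r − q) = ln(F/S)/T
ln(2145.22/2132.12) = ln(1.006144) = 0.006125
(r − q) = 0.006125 / (90/360) = 0.024500
r = ln(F/S)/T + q = 0.024500 + 0.0486 = 0.073100
r = 7.31%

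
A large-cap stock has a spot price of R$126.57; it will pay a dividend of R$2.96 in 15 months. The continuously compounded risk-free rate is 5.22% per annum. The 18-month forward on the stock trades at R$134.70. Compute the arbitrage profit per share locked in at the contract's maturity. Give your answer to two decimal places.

PV(dividends) I = 2.96·e^(−0.0522·15/12) = 2.7730
Fair forward F* = (S − I)·e^(rT) = (126.57 − 2.7730)·e^0.078300 = 123.7970 × 1.081447 = 133.8799
Market R$134.70 > fair 133.8799: forward overpriced → cash-and-carry (borrow at r, buy the stock and collect the dividends, short the forward).
Profit at T = |F_mkt − F*| = |134.70 − 133.8799| = R$0.82 per share

R$0.82 per share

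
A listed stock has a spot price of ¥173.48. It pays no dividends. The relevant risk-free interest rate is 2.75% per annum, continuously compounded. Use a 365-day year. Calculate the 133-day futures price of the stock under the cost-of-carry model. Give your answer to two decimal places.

F = S·e^(rT) = 173.48 · e^(0.0275 × 133/365)
= 173.48 · e^0.010021 = 173.48 × 1.010071
F = ¥175.23

¥175.23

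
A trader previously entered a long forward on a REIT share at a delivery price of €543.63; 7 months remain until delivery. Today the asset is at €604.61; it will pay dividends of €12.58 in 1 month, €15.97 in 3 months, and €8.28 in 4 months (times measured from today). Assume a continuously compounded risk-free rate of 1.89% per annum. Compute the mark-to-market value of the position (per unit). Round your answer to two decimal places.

€30.26

PV(remaining dividends) I = 12.58·e^(−0.0189·1/12) + 15.97·e^(−0.0189·3/12) + 8.28·e^(−0.0189·4/12) = 36.6829
Current forward F = (S − I)·e^(rT) = (604.61 − 36.6829)·e^(0.0189·7/12) = 567.9271 × 1.011086 = 574.2231
Value (long) = (F − K)·e^(−rT) = (574.2231 − 543.63) × 0.989036 = 30.2577
Value = €30.26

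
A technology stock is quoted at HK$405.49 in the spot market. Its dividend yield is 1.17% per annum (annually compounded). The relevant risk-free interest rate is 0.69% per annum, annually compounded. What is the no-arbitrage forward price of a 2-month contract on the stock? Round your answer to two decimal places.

HK$405.17

F = S · (1+r)^T / (1+q)^T
= 405.49 × 1.001147 / 1.001941 = 405.49 × 0.999208
F = HK$405.17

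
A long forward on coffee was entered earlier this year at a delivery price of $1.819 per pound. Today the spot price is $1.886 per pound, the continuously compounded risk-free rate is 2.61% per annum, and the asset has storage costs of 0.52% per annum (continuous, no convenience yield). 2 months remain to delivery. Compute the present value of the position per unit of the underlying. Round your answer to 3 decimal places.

$0.077 per pound

Current fair forward for the remaining 2 months: F = S·e^((r + u)·T), (r + u) = 0.0261 + 0.0052 = 0.0313
F = 1.886 · e^(0.0313 × 2/12) = 1.886 × 1.005230 = 1.8959
Value of long forward = (F − K)·e^(−rT) = (1.8959 − 1.819) · e^(−0.0261·2/12)
= 0.0769 × 0.995659 = 0.077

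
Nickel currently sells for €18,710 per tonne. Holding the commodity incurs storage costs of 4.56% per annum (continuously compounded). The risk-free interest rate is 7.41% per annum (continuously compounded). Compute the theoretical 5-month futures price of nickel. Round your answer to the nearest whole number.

Net carry = r + u − y = 0.0741 + 0.0456 − 0.0000 = 0.1197
F = S·e^((r+u−y)T) = 18710 · e^(0.1197 × 5/12) = 18710 · e^0.049875
= 18710 × 1.051140 = €19,667 per tonne

€19,667 per tonne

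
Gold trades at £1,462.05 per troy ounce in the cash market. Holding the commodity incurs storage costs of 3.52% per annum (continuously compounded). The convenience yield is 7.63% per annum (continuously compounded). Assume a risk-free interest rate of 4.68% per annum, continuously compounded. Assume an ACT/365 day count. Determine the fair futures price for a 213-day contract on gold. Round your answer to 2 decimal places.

Net carry = r + u − y = 0.0468 + 0.0352 − 0.0763 = 0.0057
F = S·e^((r+u−y)T) = 1462.05 · e^(0.0057 × 213/365) = 1462.05 · e^0.00332630
= 1462.05 × 1.00333184 = £1,466.92 per troy ounce

£1,466.92 per troy ounce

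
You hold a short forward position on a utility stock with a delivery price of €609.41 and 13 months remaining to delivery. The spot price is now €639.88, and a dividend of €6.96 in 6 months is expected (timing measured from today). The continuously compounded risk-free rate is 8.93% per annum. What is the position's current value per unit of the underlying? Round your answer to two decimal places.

PV(remaining dividends) I = 6.96·e^(−0.0893·6/12) = 6.6561
Current forward F = (S − I)·e^(rT) = (639.88 − 6.6561)·e^(0.0893·13/12) = 633.2239 × 1.101576 = 697.5443
Value (long) = (F − K)·e^(−rT) = (697.5443 − 609.41) × 0.907790 = 80.0074
Short position value = −(long value) = -€80.01

-€80.01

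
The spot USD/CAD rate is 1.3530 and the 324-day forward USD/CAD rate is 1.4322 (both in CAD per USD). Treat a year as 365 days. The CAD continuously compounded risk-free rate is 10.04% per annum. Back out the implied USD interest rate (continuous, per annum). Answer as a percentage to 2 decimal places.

F = S·e^((r_CAD − r_USD)T) ⇒ r_USD = r_CAD − ln(F/S)/T
ln(1.4322/1.3530) = 0.056887; /(324/365) = 0.064086
r_USD = 0.1004 − 0.064086 = 0.036314
r_USD = 3.63%

3.63%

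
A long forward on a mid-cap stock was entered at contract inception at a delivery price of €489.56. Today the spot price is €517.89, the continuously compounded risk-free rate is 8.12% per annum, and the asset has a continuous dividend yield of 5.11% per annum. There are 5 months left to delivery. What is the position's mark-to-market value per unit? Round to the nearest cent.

Current fair forward for the remaining 5 months: F = S·e^((r − q)·T), (r − q) = 0.0812 − 0.0511 = 0.0301
F = 517.89 · e^(0.0301 × 5/12) = 517.89 × 1.012621 = 524.4263
Value of long forward = (F − K)·e^(−rT) = (524.4263 − 489.56) · e^(−0.0812·5/12)
= 34.8663 × 0.966733 = 33.71

€33.71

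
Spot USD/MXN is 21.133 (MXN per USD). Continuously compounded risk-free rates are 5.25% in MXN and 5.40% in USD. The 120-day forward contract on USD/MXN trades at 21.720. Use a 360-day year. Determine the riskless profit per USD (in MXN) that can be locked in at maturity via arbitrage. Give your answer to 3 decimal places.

Fair forward: F* = S·e^(carry·T), with carry = (r_MXN − r_USD) = 0.0525 − 0.0540 = -0.0015
F* = 21.133 · e^(-0.0015 × 120/360) = 21.133 · e^-0.000500 = 21.133 × 0.999500 = 21.1224
Market 21.720 > fair 21.1224: forward overpriced → cash-and-carry (buy spot, short the forward).
At maturity, profit = |F_mkt − F*| = |21.720 − 21.1224| = 0.598 per USD (in MXN)

0.598 per USD (in MXN)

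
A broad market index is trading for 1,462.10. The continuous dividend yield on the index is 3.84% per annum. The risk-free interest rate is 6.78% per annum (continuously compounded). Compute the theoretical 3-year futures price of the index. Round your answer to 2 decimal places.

1,596.92

F = S·e^((r − q)T) = 1462.10 · e^((0.0678 − 0.0384) × 3)
= 1462.10 · e^0.08820000 = 1462.10 × 1.09220654
F = 1,596.92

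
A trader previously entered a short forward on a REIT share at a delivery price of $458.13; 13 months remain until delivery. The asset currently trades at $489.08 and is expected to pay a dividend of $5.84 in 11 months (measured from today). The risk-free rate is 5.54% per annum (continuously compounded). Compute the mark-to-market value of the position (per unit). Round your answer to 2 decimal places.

PV(remaining dividends) I = 5.84·e^(−0.0554·11/12) = 5.5508
Current forward F = (S − I)·e^(rT) = (489.08 − 5.5508)·e^(0.0554·13/12) = 483.5292 × 1.061854 = 513.4374
Value (long) = (F − K)·e^(−rT) = (513.4374 − 458.13) × 0.941749 = 52.0857
Short position value = −(long value) = -$52.09

-$52.09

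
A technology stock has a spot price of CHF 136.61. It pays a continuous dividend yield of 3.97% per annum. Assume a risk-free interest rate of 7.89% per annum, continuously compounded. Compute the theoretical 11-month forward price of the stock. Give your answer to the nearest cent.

CHF 141.61

F = S·e^((r − q)T) = 136.61 · e^((0.0789 − 0.0397) × 11/12)
= 136.61 · e^0.035933 = 136.61 × 1.036586
F = CHF 141.61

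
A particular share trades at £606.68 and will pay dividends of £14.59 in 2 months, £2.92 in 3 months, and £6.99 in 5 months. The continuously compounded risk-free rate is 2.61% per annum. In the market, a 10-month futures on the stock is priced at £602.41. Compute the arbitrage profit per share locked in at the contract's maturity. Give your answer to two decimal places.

PV(dividends) I = 14.59·e^(−0.0261·2/12) + 2.92·e^(−0.0261·3/12) + 6.99·e^(−0.0261·5/12) = 24.3421
Fair futures F* = (S − I)·e^(rT) = (606.68 − 24.3421)·e^0.021750 = 582.3379 × 1.021988 = 595.1423
Market £602.41 > fair 595.1423: forward overpriced → cash-and-carry (borrow at r, buy the stock and collect the dividends, short the forward).
Profit at T = |F_mkt − F*| = |602.41 − 595.1423| = £7.27 per share

£7.27 per share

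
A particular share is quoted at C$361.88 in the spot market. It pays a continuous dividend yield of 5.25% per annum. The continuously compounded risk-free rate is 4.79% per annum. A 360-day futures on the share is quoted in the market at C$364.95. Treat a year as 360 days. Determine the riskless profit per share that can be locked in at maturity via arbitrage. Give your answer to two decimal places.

Fair futures: F* = S·e^(carry·T), with carry = (r − q) = 0.0479 − 0.0525 = -0.0046
F* = 361.88 · e^(-0.0046 × 360/360) = 361.88 · e^-0.004600 = 361.88 × 0.995411 = C$360.2193
Market C$364.95 > fair C$360.2193: forward overpriced → cash-and-carry (buy spot, short the forward).
At maturity, profit = |F_mkt − F*| = |364.95 − 360.2193| = C$4.73 per share

C$4.73 per share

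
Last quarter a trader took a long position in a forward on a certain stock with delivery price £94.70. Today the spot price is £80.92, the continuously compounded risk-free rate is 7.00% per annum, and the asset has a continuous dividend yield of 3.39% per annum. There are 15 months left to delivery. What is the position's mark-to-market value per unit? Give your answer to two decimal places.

Current fair forward for the remaining 15 months: F = S·e^((r − q)·T), (r − q) = 0.0700 − 0.0339 = 0.0361
F = 80.92 · e^(0.0361 × 15/12) = 80.92 × 1.046159 = 84.6552
Value of long forward = (F − K)·e^(−rT) = (84.6552 − 94.70) · e^(−0.0700·15/12)
= -10.0448 × 0.916219 = -9.20

-£9.20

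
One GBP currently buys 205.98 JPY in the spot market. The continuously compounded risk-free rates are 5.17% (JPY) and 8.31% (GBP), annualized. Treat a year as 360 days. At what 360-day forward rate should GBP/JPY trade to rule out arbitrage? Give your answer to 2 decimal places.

199.61

F = S·e^((r_JPY − r_GBP)T) = 205.98 · e^((0.0517 − 0.0831) × 360/360)
= 205.98 · e^-0.031400 = 205.98 × 0.969088
F = 199.61 JPY per GBP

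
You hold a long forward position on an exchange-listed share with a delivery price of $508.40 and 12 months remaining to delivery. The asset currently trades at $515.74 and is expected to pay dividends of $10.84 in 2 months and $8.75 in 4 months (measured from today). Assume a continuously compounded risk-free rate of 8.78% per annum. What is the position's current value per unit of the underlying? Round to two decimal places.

$30.89

PV(remaining dividends) I = 10.84·e^(−0.0878·2/12) + 8.75·e^(−0.0878·4/12) = 19.1802
Current forward F = (S − I)·e^(rT) = (515.74 − 19.1802)·e^(0.0878·12/12) = 496.5598 × 1.091770 = 542.1291
Value (long) = (F − K)·e^(−rT) = (542.1291 − 508.40) × 0.915944 = 30.8940
Value = $30.89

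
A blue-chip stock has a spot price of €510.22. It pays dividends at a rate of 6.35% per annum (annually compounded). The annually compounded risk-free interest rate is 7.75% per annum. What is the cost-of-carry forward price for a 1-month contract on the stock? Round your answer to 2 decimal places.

€510.78

F = S · (1+r)^T / (1+q)^T
= 510.22 × 1.006240 / 1.005144 = 510.22 × 1.001090
F = €510.78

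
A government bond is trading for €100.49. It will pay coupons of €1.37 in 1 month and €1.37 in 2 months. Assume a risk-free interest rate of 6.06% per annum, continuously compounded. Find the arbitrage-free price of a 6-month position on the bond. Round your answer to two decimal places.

€100.78

PV(coupons) I = 1.37·e^(−0.0606·1/12) + 1.37·e^(−0.0606·2/12)
I = 1.3631 + 1.3562 = 2.7193
F = (S − I)·e^(rT) = (100.49 − 2.7193) · e^(0.0606·6/12)
= 97.7707 · e^0.030300 = 97.7707 × 1.030764 = €100.78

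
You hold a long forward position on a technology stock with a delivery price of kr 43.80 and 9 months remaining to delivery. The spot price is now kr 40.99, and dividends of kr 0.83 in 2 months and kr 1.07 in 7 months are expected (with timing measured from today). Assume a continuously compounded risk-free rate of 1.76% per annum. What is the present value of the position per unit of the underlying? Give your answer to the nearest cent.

-kr 4.12

PV(remaining dividends) I = 0.83·e^(−0.0176·2/12) + 1.07·e^(−0.0176·7/12) = 1.8866
Current forward F = (S − I)·e^(rT) = (40.99 − 1.8866)·e^(0.0176·9/12) = 39.1034 × 1.013288 = 39.6230
Value (long) = (F − K)·e^(−rT) = (39.6230 − 43.80) × 0.986887 = -4.1222
Value = -kr 4.12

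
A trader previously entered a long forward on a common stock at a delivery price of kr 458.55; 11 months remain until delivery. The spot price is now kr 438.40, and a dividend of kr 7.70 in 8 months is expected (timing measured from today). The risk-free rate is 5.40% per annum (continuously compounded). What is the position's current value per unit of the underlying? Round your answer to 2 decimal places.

PV(remaining dividends) I = 7.70·e^(−0.0540·8/12) = 7.4277
Current forward F = (S − I)·e^(rT) = (438.40 − 7.4277)·e^(0.0540·11/12) = 430.9723 × 1.050746 = 452.8424
Value (long) = (F − K)·e^(−rT) = (452.8424 − 458.55) × 0.951705 = -5.4320
Value = -kr 5.43

-kr 5.43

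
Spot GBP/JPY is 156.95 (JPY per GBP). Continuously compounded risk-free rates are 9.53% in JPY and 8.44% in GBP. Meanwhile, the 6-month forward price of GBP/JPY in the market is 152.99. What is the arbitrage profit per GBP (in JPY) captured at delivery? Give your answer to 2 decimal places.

4.82 per GBP (in JPY)

Fair forward: F* = S·e^(carry·T), with carry = (r_JPY − r_GBP) = 0.0953 − 0.0844 = 0.0109
F* = 156.95 · e^(0.0109 × 6/12) = 156.95 · e^0.005450 = 156.95 × 1.005465 = 157.8077
Market 152.99 < fair 157.8077: forward underpriced → reverse cash-and-carry (short spot, go long the forward).
At maturity, profit = |F_mkt − F*| = |152.99 − 157.8077| = 4.82 per GBP (in JPY)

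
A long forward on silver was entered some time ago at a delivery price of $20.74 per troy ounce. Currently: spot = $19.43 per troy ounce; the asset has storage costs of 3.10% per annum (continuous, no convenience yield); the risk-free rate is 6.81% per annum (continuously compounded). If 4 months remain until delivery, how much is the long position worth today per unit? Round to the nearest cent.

-$0.64 per troy ounce

Current fair forward for the remaining 4 months: F = S·e^((r + u)·T), (r + u) = 0.0681 + 0.0310 = 0.0991
F = 19.43 · e^(0.0991 × 4/12) = 19.43 × 1.033585 = 20.0826
Value of long forward = (F − K)·e^(−rT) = (20.0826 − 20.74) · e^(−0.0681·4/12)
= -0.6574 × 0.977556 = -0.64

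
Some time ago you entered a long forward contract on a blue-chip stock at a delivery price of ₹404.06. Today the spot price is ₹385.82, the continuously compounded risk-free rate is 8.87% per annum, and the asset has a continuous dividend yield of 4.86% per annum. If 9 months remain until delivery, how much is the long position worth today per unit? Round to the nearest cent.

Current fair forward for the remaining 9 months: F = S·e^((r − q)·T), (r − q) = 0.0887 − 0.0486 = 0.0401
F = 385.82 · e^(0.0401 × 9/12) = 385.82 × 1.030532 = 397.5999
Value of long forward = (F − K)·e^(−rT) = (397.5999 − 404.06) · e^(−0.0887·9/12)
= -6.4601 × 0.935640 = -6.04

-₹6.04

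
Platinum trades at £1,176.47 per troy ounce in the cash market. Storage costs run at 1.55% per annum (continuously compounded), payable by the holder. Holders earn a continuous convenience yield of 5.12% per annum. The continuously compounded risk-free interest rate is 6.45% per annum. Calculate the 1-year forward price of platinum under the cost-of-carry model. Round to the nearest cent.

£1,210.84 per troy ounce

Net carry = r + u − y = 0.0645 + 0.0155 − 0.0512 = 0.0288
F = S·e^((r+u−y)T) = 1176.47 · e^(0.0288 × 1) = 1176.47 · e^0.02880000
= 1176.47 × 1.02921873 = £1,210.84 per troy ounce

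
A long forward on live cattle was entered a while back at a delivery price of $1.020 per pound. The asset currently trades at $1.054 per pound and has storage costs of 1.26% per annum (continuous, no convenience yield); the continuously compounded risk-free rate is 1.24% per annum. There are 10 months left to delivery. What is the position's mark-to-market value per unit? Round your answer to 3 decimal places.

$0.056 per pound

Current fair forward for the remaining 10 months: F = S·e^((r + u)·T), (r + u) = 0.0124 + 0.0126 = 0.0250
F = 1.054 · e^(0.0250 × 10/12) = 1.054 × 1.021052 = 1.0762
Value of long forward = (F − K)·e^(−rT) = (1.0762 − 1.020) · e^(−0.0124·10/12)
= 0.0562 × 0.989720 = 0.056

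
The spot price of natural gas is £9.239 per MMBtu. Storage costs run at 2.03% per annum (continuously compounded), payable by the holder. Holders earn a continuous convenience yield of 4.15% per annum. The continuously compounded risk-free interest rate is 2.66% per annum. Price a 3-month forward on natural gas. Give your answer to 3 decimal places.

£9.251 per MMBtu

Net carry = r + u − y = 0.0266 + 0.0203 − 0.0415 = 0.0054
F = S·e^((r+u−y)T) = 9.239 · e^(0.0054 × 3/12) = 9.239 · e^0.001350
= 9.239 × 1.001351 = £9.251 per MMBtu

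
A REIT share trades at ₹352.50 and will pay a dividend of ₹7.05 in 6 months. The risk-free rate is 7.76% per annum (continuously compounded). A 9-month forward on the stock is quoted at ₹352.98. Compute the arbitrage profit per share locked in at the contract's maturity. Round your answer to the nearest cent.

₹13.46 per share

PV(dividends) I = 7.05·e^(−0.0776·6/12) = 6.7817
Fair forward F* = (S − I)·e^(rT) = (352.50 − 6.7817)·e^0.058200 = 345.7183 × 1.059927 = 366.4362
Market ₹352.98 < fair 366.4362: forward underpriced → reverse cash-and-carry (short the stock, invest proceeds at r, pay the dividends, go long the forward).
Profit at T = |F_mkt − F*| = |352.98 − 366.4362| = ₹13.46 per share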